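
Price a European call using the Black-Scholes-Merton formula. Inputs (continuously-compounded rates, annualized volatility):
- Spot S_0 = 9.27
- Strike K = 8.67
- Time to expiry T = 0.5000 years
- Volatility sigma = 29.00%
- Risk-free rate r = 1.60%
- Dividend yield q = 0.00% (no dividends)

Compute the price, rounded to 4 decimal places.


Answer: Price = 1.1122

Derivation:
d1 = (ln(S/K) + (r - q + 0.5*sigma^2) * T) / (sigma * sqrt(T)) = 0.46785885
d2 = d1 - sigma * sqrt(T) = 0.26279789
exp(-rT) = 0.99203191; exp(-qT) = 1.00000000
C = S_0 * exp(-qT) * N(d1) - K * exp(-rT) * N(d2)
N(d1) = 0.68005724; N(d2) = 0.60364682
C = 9.2700 * 1.00000000 * 0.68005724 - 8.6700 * 0.99203191 * 0.60364682 = 1.1122


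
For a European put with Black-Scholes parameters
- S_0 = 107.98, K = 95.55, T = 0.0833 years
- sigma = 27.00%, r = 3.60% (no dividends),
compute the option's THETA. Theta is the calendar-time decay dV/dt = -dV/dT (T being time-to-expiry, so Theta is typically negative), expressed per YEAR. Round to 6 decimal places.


Answer: Theta = -4.992192

Derivation:
d1 = 1.6468225288; d2 = 1.5688958325
phi(d1) = 0.1028019709; exp(-qT) = 1.0000000000; exp(-rT) = 0.9970056919
Theta = -S*exp(-qT)*phi(d1)*sigma/(2*sqrt(T)) + r*K*exp(-rT)*N(-d2) - q*S*exp(-qT)*N(-d1)
N(-d1) = 0.0497972646; N(-d2) = 0.0583361066; sqrt(T) = 0.2886173938
Term 1 = -107.9800 * 1.0000000000 * 0.1028019709 * 0.2700 / (2 * 0.2886173938) = -5.1922552230
Term 2 = 0.0360 * 95.5500 * 0.9970056919 * 0.0583361066 = 0.2000636880
Term 3 = 0 (no dividend yield, q = 0)
Theta = -5.1922552230 + (0.2000636880) + (0.0000000000) = -4.992192


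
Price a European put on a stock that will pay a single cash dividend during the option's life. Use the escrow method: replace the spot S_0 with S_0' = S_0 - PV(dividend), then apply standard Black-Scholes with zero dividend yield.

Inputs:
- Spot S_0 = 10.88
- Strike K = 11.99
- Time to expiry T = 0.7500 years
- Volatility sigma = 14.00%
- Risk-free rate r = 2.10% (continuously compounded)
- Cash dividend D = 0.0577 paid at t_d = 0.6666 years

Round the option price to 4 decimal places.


PV(D) = D * exp(-r * t_d) = 0.0577 * 0.98609892 = 0.05689791
S_0' = S_0 - PV(D) = 10.8800 - 0.05689791 = 10.82310209
d1 = (ln(S_0'/K) + (r + sigma^2/2)*T) / (sigma*sqrt(T)) = -0.65397320
d2 = d1 - sigma*sqrt(T) = -0.77521676
exp(-rT) = 0.98437338
N(-d1) = 0.74343546; N(-d2) = 0.78089421
P = K * exp(-rT) * N(-d2) - S_0' * N(-d1) = 11.9900 * 0.98437338 * 0.78089421 - 10.82310209 * 0.74343546 = 1.1703

Answer: Price = 1.1703


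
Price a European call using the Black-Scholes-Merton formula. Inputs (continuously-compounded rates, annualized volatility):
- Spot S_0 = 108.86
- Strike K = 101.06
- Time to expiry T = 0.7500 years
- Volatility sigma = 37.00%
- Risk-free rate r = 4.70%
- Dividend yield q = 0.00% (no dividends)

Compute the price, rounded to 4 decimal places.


Answer: Price = 19.5412

Derivation:
d1 = (ln(S/K) + (r - q + 0.5*sigma^2) * T) / (sigma * sqrt(T)) = 0.50225027
d2 = d1 - sigma * sqrt(T) = 0.18182087
exp(-rT) = 0.96536405; exp(-qT) = 1.00000000
C = S_0 * exp(-qT) * N(d1) - K * exp(-rT) * N(d2)
N(d1) = 0.69225426; N(d2) = 0.57213835
C = 108.8600 * 1.00000000 * 0.69225426 - 101.0600 * 0.96536405 * 0.57213835 = 19.5412


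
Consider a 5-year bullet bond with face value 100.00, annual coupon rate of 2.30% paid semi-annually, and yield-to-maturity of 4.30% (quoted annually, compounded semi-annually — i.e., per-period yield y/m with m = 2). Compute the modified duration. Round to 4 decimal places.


Coupon per period c = face * coupon_rate / m = 1.150000
Periods per year m = 2; per-period yield y/m = 0.021500
Number of cashflows N = 10
Cashflows (t years, CF_t, discount factor 1/(1+y/m)^(m*t), PV):
  t = 0.5000: CF_t = 1.150000, DF = 0.978953, PV = 1.125795
  t = 1.0000: CF_t = 1.150000, DF = 0.958348, PV = 1.102100
  t = 1.5000: CF_t = 1.150000, DF = 0.938177, PV = 1.078904
  t = 2.0000: CF_t = 1.150000, DF = 0.918431, PV = 1.056196
  t = 2.5000: CF_t = 1.150000, DF = 0.899100, PV = 1.033965
  t = 3.0000: CF_t = 1.150000, DF = 0.880177, PV = 1.012203
  t = 3.5000: CF_t = 1.150000, DF = 0.861651, PV = 0.990899
  t = 4.0000: CF_t = 1.150000, DF = 0.843515, PV = 0.970043
  t = 4.5000: CF_t = 1.150000, DF = 0.825762, PV = 0.949626
  t = 5.0000: CF_t = 101.150000, DF = 0.808381, PV = 81.767774
Price P = sum_t PV_t = 91.087505
First compute Macaulay numerator sum_t t * PV_t:
  t * PV_t at t = 0.5000: 0.562898
  t * PV_t at t = 1.0000: 1.102100
  t * PV_t at t = 1.5000: 1.618356
  t * PV_t at t = 2.0000: 2.112391
  t * PV_t at t = 2.5000: 2.584913
  t * PV_t at t = 3.0000: 3.036609
  t * PV_t at t = 3.5000: 3.468145
  t * PV_t at t = 4.0000: 3.880171
  t * PV_t at t = 4.5000: 4.273316
  t * PV_t at t = 5.0000: 408.838872
Macaulay duration D = 431.477772 / 91.087505 = 4.736959
Modified duration = D / (1 + y/m) = 4.736959 / (1 + 0.021500) = 4.637258

Answer: Modified duration = 4.6373


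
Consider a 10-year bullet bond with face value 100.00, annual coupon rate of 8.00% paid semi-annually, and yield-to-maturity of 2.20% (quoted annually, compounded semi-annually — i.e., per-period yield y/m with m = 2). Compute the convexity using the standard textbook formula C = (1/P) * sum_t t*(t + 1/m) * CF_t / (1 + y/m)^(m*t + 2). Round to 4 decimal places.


Answer: Convexity = 71.1871

Derivation:
Coupon per period c = face * coupon_rate / m = 4.000000
Periods per year m = 2; per-period yield y/m = 0.011000
Number of cashflows N = 20
Cashflows (t years, CF_t, discount factor 1/(1+y/m)^(m*t), PV):
  t = 0.5000: CF_t = 4.000000, DF = 0.989120, PV = 3.956479
  t = 1.0000: CF_t = 4.000000, DF = 0.978358, PV = 3.913431
  t = 1.5000: CF_t = 4.000000, DF = 0.967713, PV = 3.870852
  t = 2.0000: CF_t = 4.000000, DF = 0.957184, PV = 3.828736
  t = 2.5000: CF_t = 4.000000, DF = 0.946769, PV = 3.787078
  t = 3.0000: CF_t = 4.000000, DF = 0.936468, PV = 3.745873
  t = 3.5000: CF_t = 4.000000, DF = 0.926279, PV = 3.705117
  t = 4.0000: CF_t = 4.000000, DF = 0.916201, PV = 3.664804
  t = 4.5000: CF_t = 4.000000, DF = 0.906232, PV = 3.624930
  t = 5.0000: CF_t = 4.000000, DF = 0.896372, PV = 3.585489
  t = 5.5000: CF_t = 4.000000, DF = 0.886620, PV = 3.546478
  t = 6.0000: CF_t = 4.000000, DF = 0.876973, PV = 3.507891
  t = 6.5000: CF_t = 4.000000, DF = 0.867431, PV = 3.469724
  t = 7.0000: CF_t = 4.000000, DF = 0.857993, PV = 3.431973
  t = 7.5000: CF_t = 4.000000, DF = 0.848658, PV = 3.394632
  t = 8.0000: CF_t = 4.000000, DF = 0.839424, PV = 3.357697
  t = 8.5000: CF_t = 4.000000, DF = 0.830291, PV = 3.321164
  t = 9.0000: CF_t = 4.000000, DF = 0.821257, PV = 3.285029
  t = 9.5000: CF_t = 4.000000, DF = 0.812322, PV = 3.249287
  t = 10.0000: CF_t = 104.000000, DF = 0.803483, PV = 83.562270
Price P = sum_t PV_t = 151.808932
Convexity numerator sum_t t*(t + 1/m) * CF_t / (1+y/m)^(m*t + 2):
  t = 0.5000: term = 1.935426
  t = 1.0000: term = 5.743103
  t = 1.5000: term = 11.361233
  t = 2.0000: term = 18.729365
  t = 2.5000: term = 27.788376
  t = 3.0000: term = 38.480441
  t = 3.5000: term = 50.749016
  t = 4.0000: term = 64.538808
  t = 4.5000: term = 79.795757
  t = 5.0000: term = 96.467010
  t = 5.5000: term = 114.500902
  t = 6.0000: term = 133.846932
  t = 6.5000: term = 154.455741
  t = 7.0000: term = 176.279092
  t = 7.5000: term = 199.269851
  t = 8.0000: term = 223.381963
  t = 8.5000: term = 248.570434
  t = 9.0000: term = 274.791310
  t = 9.5000: term = 302.001659
  t = 10.0000: term = 8584.148368
Convexity = (1/P) * sum = 10806.834788 / 151.808932 = 71.187081


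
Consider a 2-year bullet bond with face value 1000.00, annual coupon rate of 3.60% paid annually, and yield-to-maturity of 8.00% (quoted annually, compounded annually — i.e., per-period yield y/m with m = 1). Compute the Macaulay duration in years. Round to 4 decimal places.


Coupon per period c = face * coupon_rate / m = 36.000000
Periods per year m = 1; per-period yield y/m = 0.080000
Number of cashflows N = 2
Cashflows (t years, CF_t, discount factor 1/(1+y/m)^(m*t), PV):
  t = 1.0000: CF_t = 36.000000, DF = 0.925926, PV = 33.333333
  t = 2.0000: CF_t = 1036.000000, DF = 0.857339, PV = 888.203018
Price P = sum_t PV_t = 921.536351
Macaulay numerator sum_t t * PV_t:
  t * PV_t at t = 1.0000: 33.333333
  t * PV_t at t = 2.0000: 1776.406036
Macaulay duration D = (sum_t t * PV_t) / P = 1809.739369 / 921.536351 = 1.963829

Answer: Macaulay duration = 1.9638 years


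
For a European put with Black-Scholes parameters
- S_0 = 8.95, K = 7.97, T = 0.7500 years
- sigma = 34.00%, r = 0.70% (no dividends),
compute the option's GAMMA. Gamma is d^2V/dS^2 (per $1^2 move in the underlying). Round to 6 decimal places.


Answer: Gamma = 0.129493

Derivation:
d1 = 0.5589057603; d2 = 0.2644571230
phi(d1) = 0.3412546324; exp(-qT) = 1.0000000000; exp(-rT) = 0.9947637572
Gamma = exp(-qT) * phi(d1) / (S * sigma * sqrt(T)) = 1.0000000000 * 0.3412546324 / (8.9500 * 0.3400 * 0.8660254038) = 0.129493


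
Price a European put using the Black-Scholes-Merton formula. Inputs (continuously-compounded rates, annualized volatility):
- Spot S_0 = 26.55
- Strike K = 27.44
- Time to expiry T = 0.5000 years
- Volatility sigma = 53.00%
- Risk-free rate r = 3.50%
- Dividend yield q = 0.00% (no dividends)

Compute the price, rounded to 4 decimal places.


d1 = (ln(S/K) + (r - q + 0.5*sigma^2) * T) / (sigma * sqrt(T)) = 0.14609879
d2 = d1 - sigma * sqrt(T) = -0.22866781
exp(-rT) = 0.98265224; exp(-qT) = 1.00000000
P = K * exp(-rT) * N(-d2) - S_0 * exp(-qT) * N(-d1)
N(-d1) = 0.44192170; N(-d2) = 0.59043644
P = 27.4400 * 0.98265224 * 0.59043644 - 26.5500 * 1.00000000 * 0.44192170 = 4.1875

Answer: Price = 4.1875


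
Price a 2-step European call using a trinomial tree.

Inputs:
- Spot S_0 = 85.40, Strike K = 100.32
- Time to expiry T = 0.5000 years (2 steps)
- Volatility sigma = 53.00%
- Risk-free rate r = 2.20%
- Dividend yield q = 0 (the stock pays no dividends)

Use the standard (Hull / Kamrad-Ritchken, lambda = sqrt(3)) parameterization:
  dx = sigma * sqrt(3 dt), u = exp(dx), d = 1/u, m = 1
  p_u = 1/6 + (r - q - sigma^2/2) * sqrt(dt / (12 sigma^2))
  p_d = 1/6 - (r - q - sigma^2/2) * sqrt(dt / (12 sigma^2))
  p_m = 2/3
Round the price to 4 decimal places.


Answer: Price = V(0,0) = 8.2013

Derivation:
dt = T/N = 0.250000; dx = sigma*sqrt(3*dt) = 0.458993
u = exp(dx) = 1.582480; d = 1/u = 0.631919
p_u = 0.134409, p_m = 0.666667, p_d = 0.198925
Discount per step: exp(-r*dt) = 0.994515
Stock lattice S(k, j) with j the centered position index:
  k=0: S(0,+0) = 85.4000
  k=1: S(1,-1) = 53.9659; S(1,+0) = 85.4000; S(1,+1) = 135.1438
  k=2: S(2,-2) = 34.1021; S(2,-1) = 53.9659; S(2,+0) = 85.4000; S(2,+1) = 135.1438; S(2,+2) = 213.8624
Terminal payoffs V(N, j) = max(S_T - K, 0):
  V(2,-2) = 0.000000; V(2,-1) = 0.000000; V(2,+0) = 0.000000; V(2,+1) = 34.823823; V(2,+2) = 113.542445
Backward induction: V(k, j) = exp(-r*dt) * [p_u * V(k+1, j+1) + p_m * V(k+1, j) + p_d * V(k+1, j-1)]
  V(1,-1) = exp(-r*dt) * [p_u*0.000000 + p_m*0.000000 + p_d*0.000000] = 0.000000
  V(1,+0) = exp(-r*dt) * [p_u*34.823823 + p_m*0.000000 + p_d*0.000000] = 4.654948
  V(1,+1) = exp(-r*dt) * [p_u*113.542445 + p_m*34.823823 + p_d*0.000000] = 38.265918
  V(0,+0) = exp(-r*dt) * [p_u*38.265918 + p_m*4.654948 + p_d*0.000000] = 8.201335


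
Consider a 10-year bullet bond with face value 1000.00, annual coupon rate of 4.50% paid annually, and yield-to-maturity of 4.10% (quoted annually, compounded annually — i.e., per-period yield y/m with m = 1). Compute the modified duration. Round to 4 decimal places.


Answer: Modified duration = 7.9736

Derivation:
Coupon per period c = face * coupon_rate / m = 45.000000
Periods per year m = 1; per-period yield y/m = 0.041000
Number of cashflows N = 10
Cashflows (t years, CF_t, discount factor 1/(1+y/m)^(m*t), PV):
  t = 1.0000: CF_t = 45.000000, DF = 0.960615, PV = 43.227666
  t = 2.0000: CF_t = 45.000000, DF = 0.922781, PV = 41.525135
  t = 3.0000: CF_t = 45.000000, DF = 0.886437, PV = 39.889659
  t = 4.0000: CF_t = 45.000000, DF = 0.851524, PV = 38.318597
  t = 5.0000: CF_t = 45.000000, DF = 0.817987, PV = 36.809411
  t = 6.0000: CF_t = 45.000000, DF = 0.785770, PV = 35.359665
  t = 7.0000: CF_t = 45.000000, DF = 0.754823, PV = 33.967017
  t = 8.0000: CF_t = 45.000000, DF = 0.725094, PV = 32.629219
  t = 9.0000: CF_t = 45.000000, DF = 0.696536, PV = 31.344110
  t = 10.0000: CF_t = 1045.000000, DF = 0.669103, PV = 699.212197
Price P = sum_t PV_t = 1032.282675
First compute Macaulay numerator sum_t t * PV_t:
  t * PV_t at t = 1.0000: 43.227666
  t * PV_t at t = 2.0000: 83.050270
  t * PV_t at t = 3.0000: 119.668977
  t * PV_t at t = 4.0000: 153.274387
  t * PV_t at t = 5.0000: 184.047054
  t * PV_t at t = 6.0000: 212.157988
  t * PV_t at t = 7.0000: 237.769118
  t * PV_t at t = 8.0000: 261.033751
  t * PV_t at t = 9.0000: 282.096994
  t * PV_t at t = 10.0000: 6992.121968
Macaulay duration D = 8568.448173 / 1032.282675 = 8.300486
Modified duration = D / (1 + y/m) = 8.300486 / (1 + 0.041000) = 7.973570


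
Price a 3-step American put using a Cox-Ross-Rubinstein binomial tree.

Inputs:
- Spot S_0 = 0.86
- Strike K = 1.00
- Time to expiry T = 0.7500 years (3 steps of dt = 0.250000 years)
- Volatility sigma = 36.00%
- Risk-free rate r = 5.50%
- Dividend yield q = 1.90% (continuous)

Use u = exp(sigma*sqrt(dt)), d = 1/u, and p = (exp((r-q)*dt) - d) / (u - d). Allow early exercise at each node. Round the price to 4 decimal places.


dt = T/N = 0.250000
u = exp(sigma*sqrt(dt)) = 1.197217; d = 1/u = 0.835270
p = (exp((r-q)*dt) - d) / (u - d) = 0.480099
Discount per step: exp(-r*dt) = 0.986344
Stock lattice S(k, i) with i counting down-moves:
  k=0: S(0,0) = 0.8600
  k=1: S(1,0) = 1.0296; S(1,1) = 0.7183
  k=2: S(2,0) = 1.2327; S(2,1) = 0.8600; S(2,2) = 0.6000
  k=3: S(3,0) = 1.4758; S(3,1) = 1.0296; S(3,2) = 0.7183; S(3,3) = 0.5012
Terminal payoffs V(N, i) = max(K - S_T, 0):
  V(3,0) = 0.000000; V(3,1) = 0.000000; V(3,2) = 0.281668; V(3,3) = 0.498837
Backward induction: V(k, i) = exp(-r*dt) * [p * V(k+1, i) + (1-p) * V(k+1, i+1)]; then take max(V_cont, immediate exercise) for American.
  V(2,0) = exp(-r*dt) * [p*0.000000 + (1-p)*0.000000] = 0.000000; exercise = 0.000000; V(2,0) = max -> 0.000000
  V(2,1) = exp(-r*dt) * [p*0.000000 + (1-p)*0.281668] = 0.144440; exercise = 0.140000; V(2,1) = max -> 0.144440
  V(2,2) = exp(-r*dt) * [p*0.281668 + (1-p)*0.498837] = 0.389186; exercise = 0.399998; V(2,2) = max -> 0.399998
  V(1,0) = exp(-r*dt) * [p*0.000000 + (1-p)*0.144440] = 0.074069; exercise = 0.000000; V(1,0) = max -> 0.074069
  V(1,1) = exp(-r*dt) * [p*0.144440 + (1-p)*0.399998] = 0.273518; exercise = 0.281668; V(1,1) = max -> 0.281668
  V(0,0) = exp(-r*dt) * [p*0.074069 + (1-p)*0.281668] = 0.179514; exercise = 0.140000; V(0,0) = max -> 0.179514

Answer: Price = V(0,0) = 0.1795


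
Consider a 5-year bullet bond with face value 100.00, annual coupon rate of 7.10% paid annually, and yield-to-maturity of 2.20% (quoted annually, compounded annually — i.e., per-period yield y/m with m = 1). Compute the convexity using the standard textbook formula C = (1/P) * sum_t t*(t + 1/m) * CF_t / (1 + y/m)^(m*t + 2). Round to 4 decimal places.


Coupon per period c = face * coupon_rate / m = 7.100000
Periods per year m = 1; per-period yield y/m = 0.022000
Number of cashflows N = 5
Cashflows (t years, CF_t, discount factor 1/(1+y/m)^(m*t), PV):
  t = 1.0000: CF_t = 7.100000, DF = 0.978474, PV = 6.947162
  t = 2.0000: CF_t = 7.100000, DF = 0.957411, PV = 6.797615
  t = 3.0000: CF_t = 7.100000, DF = 0.936801, PV = 6.651287
  t = 4.0000: CF_t = 7.100000, DF = 0.916635, PV = 6.508108
  t = 5.0000: CF_t = 107.100000, DF = 0.896903, PV = 96.058321
Price P = sum_t PV_t = 122.962493
Convexity numerator sum_t t*(t + 1/m) * CF_t / (1+y/m)^(m*t + 2):
  t = 1.0000: term = 13.302573
  t = 2.0000: term = 39.048649
  t = 3.0000: term = 76.416143
  t = 4.0000: term = 124.618629
  t = 5.0000: term = 2759.017499
Convexity = (1/P) * sum = 3012.403494 / 122.962493 = 24.498556

Answer: Convexity = 24.4986


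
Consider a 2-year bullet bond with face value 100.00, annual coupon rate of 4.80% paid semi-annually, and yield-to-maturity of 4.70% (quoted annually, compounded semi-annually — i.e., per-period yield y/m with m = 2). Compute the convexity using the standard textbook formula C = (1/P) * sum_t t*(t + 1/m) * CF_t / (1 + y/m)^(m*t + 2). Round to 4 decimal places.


Coupon per period c = face * coupon_rate / m = 2.400000
Periods per year m = 2; per-period yield y/m = 0.023500
Number of cashflows N = 4
Cashflows (t years, CF_t, discount factor 1/(1+y/m)^(m*t), PV):
  t = 0.5000: CF_t = 2.400000, DF = 0.977040, PV = 2.344895
  t = 1.0000: CF_t = 2.400000, DF = 0.954606, PV = 2.291055
  t = 1.5000: CF_t = 2.400000, DF = 0.932688, PV = 2.238452
  t = 2.0000: CF_t = 102.400000, DF = 0.911273, PV = 93.314379
Price P = sum_t PV_t = 100.188780
Convexity numerator sum_t t*(t + 1/m) * CF_t / (1+y/m)^(m*t + 2):
  t = 0.5000: term = 1.119226
  t = 1.0000: term = 3.280584
  t = 1.5000: term = 6.410520
  t = 2.0000: term = 445.392479
Convexity = (1/P) * sum = 456.202808 / 100.188780 = 4.553432

Answer: Convexity = 4.5534


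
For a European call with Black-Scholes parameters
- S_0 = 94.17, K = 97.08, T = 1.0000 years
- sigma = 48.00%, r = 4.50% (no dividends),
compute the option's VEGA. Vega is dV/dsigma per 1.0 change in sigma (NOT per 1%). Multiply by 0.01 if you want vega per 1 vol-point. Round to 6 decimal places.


Answer: Vega = 36.220293

Derivation:
d1 = 0.2703464139; d2 = -0.2096535861
phi(d1) = 0.3846266617; exp(-qT) = 1.0000000000; exp(-rT) = 0.9559974818
Vega = S * exp(-qT) * phi(d1) * sqrt(T) = 94.1700 * 1.0000000000 * 0.3846266617 * 1.0000000000 = 36.220293


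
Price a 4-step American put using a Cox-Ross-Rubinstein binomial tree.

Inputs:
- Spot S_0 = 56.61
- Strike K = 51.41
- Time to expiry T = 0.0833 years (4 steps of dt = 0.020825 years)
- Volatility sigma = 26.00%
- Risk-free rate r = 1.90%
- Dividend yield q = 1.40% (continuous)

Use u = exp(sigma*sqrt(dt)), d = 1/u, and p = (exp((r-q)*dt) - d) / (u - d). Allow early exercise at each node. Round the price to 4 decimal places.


Answer: Price = V(0,0) = 0.1788

Derivation:
dt = T/N = 0.020825
u = exp(sigma*sqrt(dt)) = 1.038233; d = 1/u = 0.963175
p = (exp((r-q)*dt) - d) / (u - d) = 0.492008
Discount per step: exp(-r*dt) = 0.999604
Stock lattice S(k, i) with i counting down-moves:
  k=0: S(0,0) = 56.6100
  k=1: S(1,0) = 58.7744; S(1,1) = 54.5253
  k=2: S(2,0) = 61.0215; S(2,1) = 56.6100; S(2,2) = 52.5174
  k=3: S(3,0) = 63.3545; S(3,1) = 58.7744; S(3,2) = 54.5253; S(3,3) = 50.5835
  k=4: S(4,0) = 65.7768; S(4,1) = 61.0215; S(4,2) = 56.6100; S(4,3) = 52.5174; S(4,4) = 48.7207
Terminal payoffs V(N, i) = max(K - S_T, 0):
  V(4,0) = 0.000000; V(4,1) = 0.000000; V(4,2) = 0.000000; V(4,3) = 0.000000; V(4,4) = 2.689270
Backward induction: V(k, i) = exp(-r*dt) * [p * V(k+1, i) + (1-p) * V(k+1, i+1)]; then take max(V_cont, immediate exercise) for American.
  V(3,0) = exp(-r*dt) * [p*0.000000 + (1-p)*0.000000] = 0.000000; exercise = 0.000000; V(3,0) = max -> 0.000000
  V(3,1) = exp(-r*dt) * [p*0.000000 + (1-p)*0.000000] = 0.000000; exercise = 0.000000; V(3,1) = max -> 0.000000
  V(3,2) = exp(-r*dt) * [p*0.000000 + (1-p)*0.000000] = 0.000000; exercise = 0.000000; V(3,2) = max -> 0.000000
  V(3,3) = exp(-r*dt) * [p*0.000000 + (1-p)*2.689270] = 1.365586; exercise = 0.826529; V(3,3) = max -> 1.365586
  V(2,0) = exp(-r*dt) * [p*0.000000 + (1-p)*0.000000] = 0.000000; exercise = 0.000000; V(2,0) = max -> 0.000000
  V(2,1) = exp(-r*dt) * [p*0.000000 + (1-p)*0.000000] = 0.000000; exercise = 0.000000; V(2,1) = max -> 0.000000
  V(2,2) = exp(-r*dt) * [p*0.000000 + (1-p)*1.365586] = 0.693432; exercise = 0.000000; V(2,2) = max -> 0.693432
  V(1,0) = exp(-r*dt) * [p*0.000000 + (1-p)*0.000000] = 0.000000; exercise = 0.000000; V(1,0) = max -> 0.000000
  V(1,1) = exp(-r*dt) * [p*0.000000 + (1-p)*0.693432] = 0.352118; exercise = 0.000000; V(1,1) = max -> 0.352118
  V(0,0) = exp(-r*dt) * [p*0.000000 + (1-p)*0.352118] = 0.178802; exercise = 0.000000; V(0,0) = max -> 0.178802


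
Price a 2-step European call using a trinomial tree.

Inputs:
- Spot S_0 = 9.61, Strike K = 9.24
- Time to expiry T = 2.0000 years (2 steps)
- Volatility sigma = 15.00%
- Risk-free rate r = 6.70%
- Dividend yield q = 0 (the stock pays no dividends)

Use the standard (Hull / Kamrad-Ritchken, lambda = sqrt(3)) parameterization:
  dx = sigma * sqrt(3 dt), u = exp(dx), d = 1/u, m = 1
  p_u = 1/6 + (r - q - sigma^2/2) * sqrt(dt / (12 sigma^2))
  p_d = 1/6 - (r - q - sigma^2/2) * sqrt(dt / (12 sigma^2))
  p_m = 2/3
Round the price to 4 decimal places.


Answer: Price = V(0,0) = 1.6375

Derivation:
dt = T/N = 1.000000; dx = sigma*sqrt(3*dt) = 0.259808
u = exp(dx) = 1.296681; d = 1/u = 0.771200
p_u = 0.273958, p_m = 0.666667, p_d = 0.059376
Discount per step: exp(-r*dt) = 0.935195
Stock lattice S(k, j) with j the centered position index:
  k=0: S(0,+0) = 9.6100
  k=1: S(1,-1) = 7.4112; S(1,+0) = 9.6100; S(1,+1) = 12.4611
  k=2: S(2,-2) = 5.7155; S(2,-1) = 7.4112; S(2,+0) = 9.6100; S(2,+1) = 12.4611; S(2,+2) = 16.1581
Terminal payoffs V(N, j) = max(S_T - K, 0):
  V(2,-2) = 0.000000; V(2,-1) = 0.000000; V(2,+0) = 0.370000; V(2,+1) = 3.221101; V(2,+2) = 6.918068
Backward induction: V(k, j) = exp(-r*dt) * [p_u * V(k+1, j+1) + p_m * V(k+1, j) + p_d * V(k+1, j-1)]
  V(1,-1) = exp(-r*dt) * [p_u*0.370000 + p_m*0.000000 + p_d*0.000000] = 0.094795
  V(1,+0) = exp(-r*dt) * [p_u*3.221101 + p_m*0.370000 + p_d*0.000000] = 1.055940
  V(1,+1) = exp(-r*dt) * [p_u*6.918068 + p_m*3.221101 + p_d*0.370000] = 3.801219
  V(0,+0) = exp(-r*dt) * [p_u*3.801219 + p_m*1.055940 + p_d*0.094795] = 1.637491


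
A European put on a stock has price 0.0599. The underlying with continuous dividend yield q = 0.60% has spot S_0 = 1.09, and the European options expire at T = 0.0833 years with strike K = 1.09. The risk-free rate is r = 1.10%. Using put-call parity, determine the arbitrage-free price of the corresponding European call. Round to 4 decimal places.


Answer: Call price = 0.0604

Derivation:
Put-call parity: C - P = S_0 * exp(-qT) - K * exp(-rT).
S_0 * exp(-qT) = 1.0900 * 0.99950032 = 1.08945535
K * exp(-rT) = 1.0900 * 0.99908412 = 1.08900169
C = P + S*exp(-qT) - K*exp(-rT)
C = 0.0599 + 1.08945535 - 1.08900169 = 0.0604


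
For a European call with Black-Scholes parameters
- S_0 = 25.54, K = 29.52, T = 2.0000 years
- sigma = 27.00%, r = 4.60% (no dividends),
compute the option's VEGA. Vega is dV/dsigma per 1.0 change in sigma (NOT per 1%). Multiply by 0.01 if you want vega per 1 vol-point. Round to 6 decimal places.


Answer: Vega = 14.389496

Derivation:
d1 = 0.0525821648; d2 = -0.3292554970
phi(d1) = 0.3983911469; exp(-qT) = 1.0000000000; exp(-rT) = 0.9121051495
Vega = S * exp(-qT) * phi(d1) * sqrt(T) = 25.5400 * 1.0000000000 * 0.3983911469 * 1.4142135624 = 14.389496


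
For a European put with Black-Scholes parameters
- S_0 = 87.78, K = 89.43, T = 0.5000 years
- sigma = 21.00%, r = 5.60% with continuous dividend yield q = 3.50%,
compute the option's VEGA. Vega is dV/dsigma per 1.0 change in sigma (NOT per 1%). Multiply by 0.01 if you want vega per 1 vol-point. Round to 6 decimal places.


d1 = 0.0195463703; d2 = -0.1289460538
phi(d1) = 0.3988660776; exp(-qT) = 0.9826522357; exp(-rT) = 0.9723883668
Vega = S * exp(-qT) * phi(d1) * sqrt(T) = 87.7800 * 0.9826522357 * 0.3988660776 * 0.7071067812 = 24.328063

Answer: Vega = 24.328063


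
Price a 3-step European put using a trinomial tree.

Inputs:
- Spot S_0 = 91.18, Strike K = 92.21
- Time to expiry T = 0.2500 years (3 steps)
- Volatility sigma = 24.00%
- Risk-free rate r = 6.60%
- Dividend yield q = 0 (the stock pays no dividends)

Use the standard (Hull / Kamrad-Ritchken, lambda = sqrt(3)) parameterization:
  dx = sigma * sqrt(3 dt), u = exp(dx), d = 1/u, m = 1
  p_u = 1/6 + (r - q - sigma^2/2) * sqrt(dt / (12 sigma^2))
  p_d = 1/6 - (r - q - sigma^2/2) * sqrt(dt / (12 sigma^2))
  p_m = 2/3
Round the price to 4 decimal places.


dt = T/N = 0.083333; dx = sigma*sqrt(3*dt) = 0.120000
u = exp(dx) = 1.127497; d = 1/u = 0.886920
p_u = 0.179583, p_m = 0.666667, p_d = 0.153750
Discount per step: exp(-r*dt) = 0.994515
Stock lattice S(k, j) with j the centered position index:
  k=0: S(0,+0) = 91.1800
  k=1: S(1,-1) = 80.8694; S(1,+0) = 91.1800; S(1,+1) = 102.8052
  k=2: S(2,-2) = 71.7247; S(2,-1) = 80.8694; S(2,+0) = 91.1800; S(2,+1) = 102.8052; S(2,+2) = 115.9125
  k=3: S(3,-3) = 63.6141; S(3,-2) = 71.7247; S(3,-1) = 80.8694; S(3,+0) = 91.1800; S(3,+1) = 102.8052; S(3,+2) = 115.9125; S(3,+3) = 130.6910
Terminal payoffs V(N, j) = max(K - S_T, 0):
  V(3,-3) = 28.595873; V(3,-2) = 20.485272; V(3,-1) = 11.340595; V(3,+0) = 1.030000; V(3,+1) = 0.000000; V(3,+2) = 0.000000; V(3,+3) = 0.000000
Backward induction: V(k, j) = exp(-r*dt) * [p_u * V(k+1, j+1) + p_m * V(k+1, j) + p_d * V(k+1, j-1)]
  V(2,-2) = exp(-r*dt) * [p_u*11.340595 + p_m*20.485272 + p_d*28.595873] = 19.979853
  V(2,-1) = exp(-r*dt) * [p_u*1.030000 + p_m*11.340595 + p_d*20.485272] = 10.835220
  V(2,+0) = exp(-r*dt) * [p_u*0.000000 + p_m*1.030000 + p_d*11.340595] = 2.416953
  V(2,+1) = exp(-r*dt) * [p_u*0.000000 + p_m*0.000000 + p_d*1.030000] = 0.157494
  V(2,+2) = exp(-r*dt) * [p_u*0.000000 + p_m*0.000000 + p_d*0.000000] = 0.000000
  V(1,-1) = exp(-r*dt) * [p_u*2.416953 + p_m*10.835220 + p_d*19.979853] = 10.670577
  V(1,+0) = exp(-r*dt) * [p_u*0.157494 + p_m*2.416953 + p_d*10.835220] = 3.287370
  V(1,+1) = exp(-r*dt) * [p_u*0.000000 + p_m*0.157494 + p_d*2.416953] = 0.473988
  V(0,+0) = exp(-r*dt) * [p_u*0.473988 + p_m*3.287370 + p_d*10.670577] = 3.895816

Answer: Price = V(0,0) = 3.8958


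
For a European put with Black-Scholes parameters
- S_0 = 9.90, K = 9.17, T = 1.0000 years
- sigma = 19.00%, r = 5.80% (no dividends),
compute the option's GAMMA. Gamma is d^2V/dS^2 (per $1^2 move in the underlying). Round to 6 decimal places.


Answer: Gamma = 0.153589

Derivation:
d1 = 0.8034077414; d2 = 0.6134077414
phi(d1) = 0.2889011957; exp(-qT) = 1.0000000000; exp(-rT) = 0.9436499474
Gamma = exp(-qT) * phi(d1) / (S * sigma * sqrt(T)) = 1.0000000000 * 0.2889011957 / (9.9000 * 0.1900 * 1.0000000000) = 0.153589


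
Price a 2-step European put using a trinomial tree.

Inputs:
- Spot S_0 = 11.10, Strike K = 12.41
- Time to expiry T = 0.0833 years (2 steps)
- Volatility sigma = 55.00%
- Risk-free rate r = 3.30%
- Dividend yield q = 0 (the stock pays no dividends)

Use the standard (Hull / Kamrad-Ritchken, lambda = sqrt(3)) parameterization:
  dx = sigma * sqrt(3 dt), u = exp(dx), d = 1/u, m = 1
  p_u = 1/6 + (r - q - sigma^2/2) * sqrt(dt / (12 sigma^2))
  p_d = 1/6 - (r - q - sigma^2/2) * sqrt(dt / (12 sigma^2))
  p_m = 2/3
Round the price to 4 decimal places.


Answer: Price = V(0,0) = 1.5895

Derivation:
dt = T/N = 0.041650; dx = sigma*sqrt(3*dt) = 0.194415
u = exp(dx) = 1.214601; d = 1/u = 0.823316
p_u = 0.154000, p_m = 0.666667, p_d = 0.179333
Discount per step: exp(-r*dt) = 0.998626
Stock lattice S(k, j) with j the centered position index:
  k=0: S(0,+0) = 11.1000
  k=1: S(1,-1) = 9.1388; S(1,+0) = 11.1000; S(1,+1) = 13.4821
  k=2: S(2,-2) = 7.5241; S(2,-1) = 9.1388; S(2,+0) = 11.1000; S(2,+1) = 13.4821; S(2,+2) = 16.3753
Terminal payoffs V(N, j) = max(K - S_T, 0):
  V(2,-2) = 4.885878; V(2,-1) = 3.271195; V(2,+0) = 1.310000; V(2,+1) = 0.000000; V(2,+2) = 0.000000
Backward induction: V(k, j) = exp(-r*dt) * [p_u * V(k+1, j+1) + p_m * V(k+1, j) + p_d * V(k+1, j-1)]
  V(1,-1) = exp(-r*dt) * [p_u*1.310000 + p_m*3.271195 + p_d*4.885878] = 3.254261
  V(1,+0) = exp(-r*dt) * [p_u*0.000000 + p_m*1.310000 + p_d*3.271195] = 1.457962
  V(1,+1) = exp(-r*dt) * [p_u*0.000000 + p_m*0.000000 + p_d*1.310000] = 0.234604
  V(0,+0) = exp(-r*dt) * [p_u*0.234604 + p_m*1.457962 + p_d*3.254261] = 1.589514


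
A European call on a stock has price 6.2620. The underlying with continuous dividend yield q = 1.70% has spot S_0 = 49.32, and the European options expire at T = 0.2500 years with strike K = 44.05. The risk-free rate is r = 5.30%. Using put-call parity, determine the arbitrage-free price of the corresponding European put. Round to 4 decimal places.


Answer: Put price = 0.6214

Derivation:
Put-call parity: C - P = S_0 * exp(-qT) - K * exp(-rT).
S_0 * exp(-qT) = 49.3200 * 0.99575902 = 49.11083479
K * exp(-rT) = 44.0500 * 0.98683739 = 43.47018724
P = C - S*exp(-qT) + K*exp(-rT)
P = 6.2620 - 49.11083479 + 43.47018724 = 0.6214


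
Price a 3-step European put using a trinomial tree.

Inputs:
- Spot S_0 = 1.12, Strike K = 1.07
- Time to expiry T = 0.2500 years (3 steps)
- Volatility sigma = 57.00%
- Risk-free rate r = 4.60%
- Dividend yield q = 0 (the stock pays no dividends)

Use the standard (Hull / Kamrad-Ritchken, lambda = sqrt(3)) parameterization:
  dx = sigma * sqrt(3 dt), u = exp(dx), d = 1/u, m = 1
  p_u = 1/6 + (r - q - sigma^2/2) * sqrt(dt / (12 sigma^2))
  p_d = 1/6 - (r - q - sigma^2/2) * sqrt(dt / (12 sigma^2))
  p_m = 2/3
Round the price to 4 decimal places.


Answer: Price = V(0,0) = 0.0913

Derivation:
dt = T/N = 0.083333; dx = sigma*sqrt(3*dt) = 0.285000
u = exp(dx) = 1.329762; d = 1/u = 0.752014
p_u = 0.149642, p_m = 0.666667, p_d = 0.183692
Discount per step: exp(-r*dt) = 0.996174
Stock lattice S(k, j) with j the centered position index:
  k=0: S(0,+0) = 1.1200
  k=1: S(1,-1) = 0.8423; S(1,+0) = 1.1200; S(1,+1) = 1.4893
  k=2: S(2,-2) = 0.6334; S(2,-1) = 0.8423; S(2,+0) = 1.1200; S(2,+1) = 1.4893; S(2,+2) = 1.9805
  k=3: S(3,-3) = 0.4763; S(3,-2) = 0.6334; S(3,-1) = 0.8423; S(3,+0) = 1.1200; S(3,+1) = 1.4893; S(3,+2) = 1.9805; S(3,+3) = 2.6335
Terminal payoffs V(N, j) = max(K - S_T, 0):
  V(3,-3) = 0.593683; V(3,-2) = 0.436612; V(3,-1) = 0.227744; V(3,+0) = 0.000000; V(3,+1) = 0.000000; V(3,+2) = 0.000000; V(3,+3) = 0.000000
Backward induction: V(k, j) = exp(-r*dt) * [p_u * V(k+1, j+1) + p_m * V(k+1, j) + p_d * V(k+1, j-1)]
  V(2,-2) = exp(-r*dt) * [p_u*0.227744 + p_m*0.436612 + p_d*0.593683] = 0.432548
  V(2,-1) = exp(-r*dt) * [p_u*0.000000 + p_m*0.227744 + p_d*0.436612] = 0.231143
  V(2,+0) = exp(-r*dt) * [p_u*0.000000 + p_m*0.000000 + p_d*0.227744] = 0.041675
  V(2,+1) = exp(-r*dt) * [p_u*0.000000 + p_m*0.000000 + p_d*0.000000] = 0.000000
  V(2,+2) = exp(-r*dt) * [p_u*0.000000 + p_m*0.000000 + p_d*0.000000] = 0.000000
  V(1,-1) = exp(-r*dt) * [p_u*0.041675 + p_m*0.231143 + p_d*0.432548] = 0.238870
  V(1,+0) = exp(-r*dt) * [p_u*0.000000 + p_m*0.041675 + p_d*0.231143] = 0.069973
  V(1,+1) = exp(-r*dt) * [p_u*0.000000 + p_m*0.000000 + p_d*0.041675] = 0.007626
  V(0,+0) = exp(-r*dt) * [p_u*0.007626 + p_m*0.069973 + p_d*0.238870] = 0.091318


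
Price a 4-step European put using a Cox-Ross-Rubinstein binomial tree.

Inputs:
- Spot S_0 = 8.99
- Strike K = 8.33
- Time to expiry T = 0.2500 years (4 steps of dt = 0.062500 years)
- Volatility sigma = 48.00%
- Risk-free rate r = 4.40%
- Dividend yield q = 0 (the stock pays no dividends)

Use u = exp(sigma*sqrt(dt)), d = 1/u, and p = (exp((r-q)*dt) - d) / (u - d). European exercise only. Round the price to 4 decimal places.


dt = T/N = 0.062500
u = exp(sigma*sqrt(dt)) = 1.127497; d = 1/u = 0.886920
p = (exp((r-q)*dt) - d) / (u - d) = 0.481483
Discount per step: exp(-r*dt) = 0.997254
Stock lattice S(k, i) with i counting down-moves:
  k=0: S(0,0) = 8.9900
  k=1: S(1,0) = 10.1362; S(1,1) = 7.9734
  k=2: S(2,0) = 11.4285; S(2,1) = 8.9900; S(2,2) = 7.0718
  k=3: S(3,0) = 12.8856; S(3,1) = 10.1362; S(3,2) = 7.9734; S(3,3) = 6.2721
  k=4: S(4,0) = 14.5285; S(4,1) = 11.4285; S(4,2) = 8.9900; S(4,3) = 7.0718; S(4,4) = 5.5629
Terminal payoffs V(N, i) = max(K - S_T, 0):
  V(4,0) = 0.000000; V(4,1) = 0.000000; V(4,2) = 0.000000; V(4,3) = 1.258216; V(4,4) = 2.767137
Backward induction: V(k, i) = exp(-r*dt) * [p * V(k+1, i) + (1-p) * V(k+1, i+1)].
  V(3,0) = exp(-r*dt) * [p*0.000000 + (1-p)*0.000000] = 0.000000
  V(3,1) = exp(-r*dt) * [p*0.000000 + (1-p)*0.000000] = 0.000000
  V(3,2) = exp(-r*dt) * [p*0.000000 + (1-p)*1.258216] = 0.650615
  V(3,3) = exp(-r*dt) * [p*1.258216 + (1-p)*2.767137] = 2.035014
  V(2,0) = exp(-r*dt) * [p*0.000000 + (1-p)*0.000000] = 0.000000
  V(2,1) = exp(-r*dt) * [p*0.000000 + (1-p)*0.650615] = 0.336429
  V(2,2) = exp(-r*dt) * [p*0.650615 + (1-p)*2.035014] = 1.364692
  V(1,0) = exp(-r*dt) * [p*0.000000 + (1-p)*0.336429] = 0.173965
  V(1,1) = exp(-r*dt) * [p*0.336429 + (1-p)*1.364692] = 0.867213
  V(0,0) = exp(-r*dt) * [p*0.173965 + (1-p)*0.867213] = 0.531961

Answer: Price = V(0,0) = 0.5320


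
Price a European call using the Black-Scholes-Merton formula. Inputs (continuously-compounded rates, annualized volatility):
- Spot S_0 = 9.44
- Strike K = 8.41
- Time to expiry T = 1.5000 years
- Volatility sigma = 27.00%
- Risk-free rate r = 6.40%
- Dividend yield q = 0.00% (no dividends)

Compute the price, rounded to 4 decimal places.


d1 = (ln(S/K) + (r - q + 0.5*sigma^2) * T) / (sigma * sqrt(T)) = 0.80503389
d2 = d1 - sigma * sqrt(T) = 0.47435278
exp(-rT) = 0.90846402; exp(-qT) = 1.00000000
C = S_0 * exp(-qT) * N(d1) - K * exp(-rT) * N(d2)
N(d1) = 0.78959994; N(d2) = 0.68237582
C = 9.4400 * 1.00000000 * 0.78959994 - 8.4100 * 0.90846402 * 0.68237582 = 2.2403

Answer: Price = 2.2403


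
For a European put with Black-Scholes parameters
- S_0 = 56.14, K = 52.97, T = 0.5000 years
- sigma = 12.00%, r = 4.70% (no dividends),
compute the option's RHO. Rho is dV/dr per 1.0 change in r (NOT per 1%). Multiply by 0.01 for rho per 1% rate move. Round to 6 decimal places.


Answer: Rho = -4.628504

Derivation:
d1 = 1.0043609825; d2 = 0.9195081687
phi(d1) = 0.2409155011; exp(-qT) = 1.0000000000; exp(-rT) = 0.9767739747
N(-d2) = 0.1789149175
Rho = -K*T*exp(-rT)*N(-d2) = -52.9700 * 0.5000 * 0.9767739747 * 0.1789149175 = -4.628504


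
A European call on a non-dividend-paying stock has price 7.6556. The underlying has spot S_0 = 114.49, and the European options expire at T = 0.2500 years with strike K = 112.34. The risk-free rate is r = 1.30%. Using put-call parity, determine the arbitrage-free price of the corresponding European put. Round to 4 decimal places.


Answer: Put price = 5.1411

Derivation:
Put-call parity: C - P = S_0 * exp(-qT) - K * exp(-rT).
S_0 * exp(-qT) = 114.4900 * 1.00000000 = 114.49000000
K * exp(-rT) = 112.3400 * 0.99675528 = 111.97548765
P = C - S*exp(-qT) + K*exp(-rT)
P = 7.6556 - 114.49000000 + 111.97548765 = 5.1411


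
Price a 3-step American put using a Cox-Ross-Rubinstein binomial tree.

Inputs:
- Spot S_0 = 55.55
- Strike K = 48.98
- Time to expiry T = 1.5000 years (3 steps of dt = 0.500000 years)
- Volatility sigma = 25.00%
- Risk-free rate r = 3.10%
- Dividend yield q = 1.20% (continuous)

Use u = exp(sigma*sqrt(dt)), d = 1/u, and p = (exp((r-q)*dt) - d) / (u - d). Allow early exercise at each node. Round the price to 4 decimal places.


dt = T/N = 0.500000
u = exp(sigma*sqrt(dt)) = 1.193365; d = 1/u = 0.837967
p = (exp((r-q)*dt) - d) / (u - d) = 0.482779
Discount per step: exp(-r*dt) = 0.984620
Stock lattice S(k, i) with i counting down-moves:
  k=0: S(0,0) = 55.5500
  k=1: S(1,0) = 66.2914; S(1,1) = 46.5491
  k=2: S(2,0) = 79.1098; S(2,1) = 55.5500; S(2,2) = 39.0066
  k=3: S(3,0) = 94.4068; S(3,1) = 66.2914; S(3,2) = 46.5491; S(3,3) = 32.6862
Terminal payoffs V(N, i) = max(K - S_T, 0):
  V(3,0) = 0.000000; V(3,1) = 0.000000; V(3,2) = 2.430940; V(3,3) = 16.293785
Backward induction: V(k, i) = exp(-r*dt) * [p * V(k+1, i) + (1-p) * V(k+1, i+1)]; then take max(V_cont, immediate exercise) for American.
  V(2,0) = exp(-r*dt) * [p*0.000000 + (1-p)*0.000000] = 0.000000; exercise = 0.000000; V(2,0) = max -> 0.000000
  V(2,1) = exp(-r*dt) * [p*0.000000 + (1-p)*2.430940] = 1.237996; exercise = 0.000000; V(2,1) = max -> 1.237996
  V(2,2) = exp(-r*dt) * [p*2.430940 + (1-p)*16.293785] = 9.453431; exercise = 9.973429; V(2,2) = max -> 9.973429
  V(1,0) = exp(-r*dt) * [p*0.000000 + (1-p)*1.237996] = 0.630469; exercise = 0.000000; V(1,0) = max -> 0.630469
  V(1,1) = exp(-r*dt) * [p*1.237996 + (1-p)*9.973429] = 5.667617; exercise = 2.430940; V(1,1) = max -> 5.667617
  V(0,0) = exp(-r*dt) * [p*0.630469 + (1-p)*5.667617] = 3.186022; exercise = 0.000000; V(0,0) = max -> 3.186022

Answer: Price = V(0,0) = 3.1860


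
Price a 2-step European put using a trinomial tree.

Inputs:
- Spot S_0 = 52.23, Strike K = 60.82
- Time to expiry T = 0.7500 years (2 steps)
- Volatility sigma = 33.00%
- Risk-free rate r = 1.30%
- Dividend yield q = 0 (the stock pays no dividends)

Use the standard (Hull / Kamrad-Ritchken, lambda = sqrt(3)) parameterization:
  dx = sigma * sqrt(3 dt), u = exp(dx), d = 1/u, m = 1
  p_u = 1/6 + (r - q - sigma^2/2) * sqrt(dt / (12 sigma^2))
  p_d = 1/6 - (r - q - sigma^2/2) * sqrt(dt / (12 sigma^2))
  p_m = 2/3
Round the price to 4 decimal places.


dt = T/N = 0.375000; dx = sigma*sqrt(3*dt) = 0.350018
u = exp(dx) = 1.419093; d = 1/u = 0.704676
p_u = 0.144462, p_m = 0.666667, p_d = 0.188871
Discount per step: exp(-r*dt) = 0.995137
Stock lattice S(k, j) with j the centered position index:
  k=0: S(0,+0) = 52.2300
  k=1: S(1,-1) = 36.8052; S(1,+0) = 52.2300; S(1,+1) = 74.1192
  k=2: S(2,-2) = 25.9357; S(2,-1) = 36.8052; S(2,+0) = 52.2300; S(2,+1) = 74.1192; S(2,+2) = 105.1821
Terminal payoffs V(N, j) = max(K - S_T, 0):
  V(2,-2) = 34.884276; V(2,-1) = 24.014798; V(2,+0) = 8.590000; V(2,+1) = 0.000000; V(2,+2) = 0.000000
Backward induction: V(k, j) = exp(-r*dt) * [p_u * V(k+1, j+1) + p_m * V(k+1, j) + p_d * V(k+1, j-1)]
  V(1,-1) = exp(-r*dt) * [p_u*8.590000 + p_m*24.014798 + p_d*34.884276] = 23.723488
  V(1,+0) = exp(-r*dt) * [p_u*0.000000 + p_m*8.590000 + p_d*24.014798] = 10.212456
  V(1,+1) = exp(-r*dt) * [p_u*0.000000 + p_m*0.000000 + p_d*8.590000] = 1.614511
  V(0,+0) = exp(-r*dt) * [p_u*1.614511 + p_m*10.212456 + p_d*23.723488] = 11.466182

Answer: Price = V(0,0) = 11.4662


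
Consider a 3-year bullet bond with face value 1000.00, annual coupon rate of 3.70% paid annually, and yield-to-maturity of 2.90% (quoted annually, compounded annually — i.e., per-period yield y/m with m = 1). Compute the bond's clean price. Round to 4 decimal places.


Coupon per period c = face * coupon_rate / m = 37.000000
Periods per year m = 1; per-period yield y/m = 0.029000
Number of cashflows N = 3
Cashflows (t years, CF_t, discount factor 1/(1+y/m)^(m*t), PV):
  t = 1.0000: CF_t = 37.000000, DF = 0.971817, PV = 35.957240
  t = 2.0000: CF_t = 37.000000, DF = 0.944429, PV = 34.943868
  t = 3.0000: CF_t = 1037.000000, DF = 0.917812, PV = 951.771360
Price P = sum_t PV_t = 1022.672468

Answer: Price = 1022.6725


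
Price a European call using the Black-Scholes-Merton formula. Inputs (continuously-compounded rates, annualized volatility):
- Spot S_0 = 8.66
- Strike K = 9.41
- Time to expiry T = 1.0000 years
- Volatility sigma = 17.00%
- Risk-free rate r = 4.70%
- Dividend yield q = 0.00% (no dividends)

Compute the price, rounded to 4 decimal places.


d1 = (ln(S/K) + (r - q + 0.5*sigma^2) * T) / (sigma * sqrt(T)) = -0.12710724
d2 = d1 - sigma * sqrt(T) = -0.29710724
exp(-rT) = 0.95408740; exp(-qT) = 1.00000000
C = S_0 * exp(-qT) * N(d1) - K * exp(-rT) * N(d2)
N(d1) = 0.44942776; N(d2) = 0.38319232
C = 8.6600 * 1.00000000 * 0.44942776 - 9.4100 * 0.95408740 * 0.38319232 = 0.4518

Answer: Price = 0.4518


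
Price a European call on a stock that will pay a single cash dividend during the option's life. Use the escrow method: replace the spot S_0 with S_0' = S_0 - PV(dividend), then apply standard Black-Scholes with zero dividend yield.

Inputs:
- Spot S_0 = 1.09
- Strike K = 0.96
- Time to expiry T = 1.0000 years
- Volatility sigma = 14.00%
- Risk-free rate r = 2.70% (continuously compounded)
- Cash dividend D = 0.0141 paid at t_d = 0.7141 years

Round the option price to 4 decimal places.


PV(D) = D * exp(-r * t_d) = 0.0141 * 0.98090398 = 0.01383075
S_0' = S_0 - PV(D) = 1.0900 - 0.01383075 = 1.07616925
d1 = (ln(S_0'/K) + (r + sigma^2/2)*T) / (sigma*sqrt(T)) = 1.07878388
d2 = d1 - sigma*sqrt(T) = 0.93878388
exp(-rT) = 0.97336124
N(d1) = 0.85965796; N(d2) = 0.82607914
C = S_0' * N(d1) - K * exp(-rT) * N(d2) = 1.07616925 * 0.85965796 - 0.9600 * 0.97336124 * 0.82607914 = 0.1532

Answer: Price = 0.1532


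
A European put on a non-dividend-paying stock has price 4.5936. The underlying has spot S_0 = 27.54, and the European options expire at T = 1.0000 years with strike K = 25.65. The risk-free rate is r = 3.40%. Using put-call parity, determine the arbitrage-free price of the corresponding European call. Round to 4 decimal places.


Answer: Call price = 7.3410

Derivation:
Put-call parity: C - P = S_0 * exp(-qT) - K * exp(-rT).
S_0 * exp(-qT) = 27.5400 * 1.00000000 = 27.54000000
K * exp(-rT) = 25.6500 * 0.96657150 = 24.79255909
C = P + S*exp(-qT) - K*exp(-rT)
C = 4.5936 + 27.54000000 - 24.79255909 = 7.3410
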